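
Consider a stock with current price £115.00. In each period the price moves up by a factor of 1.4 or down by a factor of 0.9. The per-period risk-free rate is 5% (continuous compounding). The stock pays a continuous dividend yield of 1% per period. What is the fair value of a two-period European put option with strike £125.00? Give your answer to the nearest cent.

£14.87

Per-period risk-free factor R = e^0.05 = 1.0513; dividend-adjusted growth = e^(0.05−0.01) = 1.0408.
Risk-neutral probability p = (1.0408 − 0.9)/(1.4 − 0.9) = 0.1408/0.5000 = 0.2816
Terminal stock prices: S_uu = 225.4, S_ud = 144.9, S_dd = 93.15
Terminal payoffs (K − S): max(-100.4, 0) = 0, max(-19.9, 0) = 0, max(31.85, 0) = 31.85
Node u (S = 161): V_u = e^(−0.05)·[0.2816·0.0000 + 0.7184·0.0000] = 0.0000
Node d (S = 103.5): V_d = e^(−0.05)·[0.2816·0.0000 + 0.7184·31.8500] = 21.7645
Node 0 (S = 115): V_0 = e^(−0.05)·[0.2816·0.0000 + 0.7184·21.7645] = 14.8726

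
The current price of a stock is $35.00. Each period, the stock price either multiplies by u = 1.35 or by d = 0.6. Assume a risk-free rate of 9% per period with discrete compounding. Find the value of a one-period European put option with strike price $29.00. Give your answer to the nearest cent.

Risk-neutral probability p = (1 + 0.09 − 0.6)/(1.35 − 0.6) = 0.4900/0.7500 = 0.6533
Terminal stock prices: S_u = 47.25, S_d = 21
Terminal payoffs (K − S): max(-18.25, 0) = 0, max(8, 0) = 8
Node 0 (S = 35): V_0 = 1/1.09·[0.6533·0.0000 + 0.3467·8.0000] = 2.5443

$2.54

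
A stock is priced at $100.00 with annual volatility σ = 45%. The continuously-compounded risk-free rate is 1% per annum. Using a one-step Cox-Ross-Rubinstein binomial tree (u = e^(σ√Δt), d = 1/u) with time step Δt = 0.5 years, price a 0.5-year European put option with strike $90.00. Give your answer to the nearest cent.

$9.81

CRR parameters: u = e^(σ√Δt) = e^(0.45·√0.5) = 1.3746, d = 1/u = 0.7275
Per-period rate: rΔt = 0.01·0.5 = 0.005, so R = e^0.005 = 1.0050
Risk-neutral probability p = (e^0.005 − 0.7275)/(1.3746 − 0.7275) = 0.2776/0.6472 = 0.4289
Terminal stock prices: S_u = 137.5, S_d = 72.75
Terminal payoffs (K − S): max(-47.46, 0) = 0, max(17.25, 0) = 17.25
Node 0 (S = 100): V_0 = e^(−0.005)·[0.4289·0.0000 + 0.5711·17.2541] = 9.8054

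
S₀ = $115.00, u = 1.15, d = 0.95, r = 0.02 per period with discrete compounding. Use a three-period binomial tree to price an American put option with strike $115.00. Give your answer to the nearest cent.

Risk-neutral probability p = (1 + 0.02 − 0.95)/(1.15 − 0.95) = 0.0700/0.2000 = 0.3500
Terminal stock prices: S_uuu = 174.9, S_uud = 144.5, S_udd = 119.4, S_ddd = 98.6
Terminal payoffs (K − S): max(-59.9, 0) = 0, max(-29.48, 0) = 0, max(-4.356, 0) = 0, max(16.4, 0) = 16.4
Node uu (S = 152.1): continuation = 1/1.02·[0.3500·0.0000 + 0.6500·0.0000] = 0.0000; exercise value = 0.0000 ≤ continuation, so V_uu = 0.0000
Node ud (S = 125.6): continuation = 1/1.02·[0.3500·0.0000 + 0.6500·0.0000] = 0.0000; exercise value = 0.0000 ≤ continuation, so V_ud = 0.0000
Node dd (S = 103.8): continuation = 1/1.02·[0.3500·0.0000 + 0.6500·16.4019] = 10.4522; exercise value = 11.2125 > continuation, so V_dd = 11.2125 (exercise)
Node u (S = 132.2): continuation = 1/1.02·[0.3500·0.0000 + 0.6500·0.0000] = 0.0000; exercise value = 0.0000 ≤ continuation, so V_u = 0.0000
Node d (S = 109.2): continuation = 1/1.02·[0.3500·0.0000 + 0.6500·11.2125] = 7.1452; exercise value = 5.7500 ≤ continuation, so V_d = 7.1452
Node 0 (S = 115): continuation = 1/1.02·[0.3500·0.0000 + 0.6500·7.1452] = 4.5533; exercise value = 0.0000 ≤ continuation, so V_0 = 4.5533

$4.55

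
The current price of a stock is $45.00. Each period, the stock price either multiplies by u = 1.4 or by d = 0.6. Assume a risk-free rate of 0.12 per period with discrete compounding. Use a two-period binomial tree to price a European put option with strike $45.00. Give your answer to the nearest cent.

$5.42

Risk-neutral probability p = (1 + 0.12 − 0.6)/(1.4 − 0.6) = 0.5200/0.8000 = 0.6500
Terminal stock prices: S_uu = 88.2, S_ud = 37.8, S_dd = 16.2
Terminal payoffs (K − S): max(-43.2, 0) = 0, max(7.2, 0) = 7.2, max(28.8, 0) = 28.8
Node u (S = 63): V_u = 1/1.12·[0.6500·0.0000 + 0.3500·7.2000] = 2.2500
Node d (S = 27): V_d = 1/1.12·[0.6500·7.2000 + 0.3500·28.8000] = 13.1786
Node 0 (S = 45): V_0 = 1/1.12·[0.6500·2.2500 + 0.3500·13.1786] = 5.4241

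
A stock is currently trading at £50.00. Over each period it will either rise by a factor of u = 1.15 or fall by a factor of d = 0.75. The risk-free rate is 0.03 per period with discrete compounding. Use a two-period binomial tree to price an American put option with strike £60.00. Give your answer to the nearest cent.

£10.00

Risk-neutral probability p = (1 + 0.03 − 0.75)/(1.15 − 0.75) = 0.2800/0.4000 = 0.7000
Terminal stock prices: S_uu = 66.12, S_ud = 43.12, S_dd = 28.12
Terminal payoffs (K − S): max(-6.125, 0) = 0, max(16.88, 0) = 16.88, max(31.88, 0) = 31.88
Node u (S = 57.5): continuation = 1/1.03·[0.7000·0.0000 + 0.3000·16.8750] = 4.9150; exercise value = 2.5000 ≤ continuation, so V_u = 4.9150
Node d (S = 37.5): continuation = 1/1.03·[0.7000·16.8750 + 0.3000·31.8750] = 20.7524; exercise value = 22.5000 > continuation, so V_d = 22.5000 (exercise)
Node 0 (S = 50): continuation = 1/1.03·[0.7000·4.9150 + 0.3000·22.5000] = 9.8937; exercise value = 10.0000 > continuation, so V_0 = 10.0000 (exercise)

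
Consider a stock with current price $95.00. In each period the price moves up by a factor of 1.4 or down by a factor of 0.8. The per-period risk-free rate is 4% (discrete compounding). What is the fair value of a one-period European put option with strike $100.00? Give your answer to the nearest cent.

$13.85

Risk-neutral probability p = (1 + 0.04 − 0.8)/(1.4 − 0.8) = 0.2400/0.6000 = 0.4000
Terminal stock prices: S_u = 133, S_d = 76
Terminal payoffs (K − S): max(-33, 0) = 0, max(24, 0) = 24
Node 0 (S = 95): V_0 = 1/1.04·[0.4000·0.0000 + 0.6000·24.0000] = 13.8462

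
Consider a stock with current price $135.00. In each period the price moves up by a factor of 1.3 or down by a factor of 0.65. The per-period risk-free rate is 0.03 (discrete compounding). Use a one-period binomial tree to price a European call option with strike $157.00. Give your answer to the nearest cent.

$10.50

Risk-neutral probability p = (1 + 0.03 − 0.65)/(1.3 − 0.65) = 0.3800/0.6500 = 0.5846
Terminal stock prices: S_u = 175.5, S_d = 87.75
Terminal payoffs (S − K): max(18.5, 0) = 18.5, max(-69.25, 0) = 0
Node 0 (S = 135): V_0 = 1/1.03·[0.5846·18.5000 + 0.4154·0.0000] = 10.5004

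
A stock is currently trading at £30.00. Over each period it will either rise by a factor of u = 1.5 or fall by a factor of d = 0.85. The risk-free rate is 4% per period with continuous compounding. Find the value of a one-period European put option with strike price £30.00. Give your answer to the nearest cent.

£3.05

Risk-neutral probability p = (e^0.04 − 0.85)/(1.5 − 0.85) = 0.1908/0.6500 = 0.2936
Terminal stock prices: S_u = 45, S_d = 25.5
Terminal payoffs (K − S): max(-15, 0) = 0, max(4.5, 0) = 4.5
Node 0 (S = 30): V_0 = e^(−0.04)·[0.2936·0.0000 + 0.7064·4.5000] = 3.0544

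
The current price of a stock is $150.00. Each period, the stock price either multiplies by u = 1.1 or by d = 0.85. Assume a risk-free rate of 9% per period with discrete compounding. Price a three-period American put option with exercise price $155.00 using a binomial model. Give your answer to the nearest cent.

Risk-neutral probability p = (1 + 0.09 − 0.85)/(1.1 − 0.85) = 0.2400/0.2500 = 0.9600
Terminal stock prices: S_uuu = 199.7, S_uud = 154.3, S_udd = 119.2, S_ddd = 92.12
Terminal payoffs (K − S): max(-44.65, 0) = 0, max(0.725, 0) = 0.725, max(35.79, 0) = 35.79, max(62.88, 0) = 62.88
Node uu (S = 181.5): continuation = 1/1.09·[0.9600·0.0000 + 0.0400·0.7250] = 0.0266; exercise value = 0.0000 ≤ continuation, so V_uu = 0.0266
Node ud (S = 140.2): continuation = 1/1.09·[0.9600·0.7250 + 0.0400·35.7875] = 1.9518; exercise value = 14.7500 > continuation, so V_ud = 14.7500 (exercise)
Node dd (S = 108.4): continuation = 1/1.09·[0.9600·35.7875 + 0.0400·62.8813] = 33.8268; exercise value = 46.6250 > continuation, so V_dd = 46.6250 (exercise)
Node u (S = 165): continuation = 1/1.09·[0.9600·0.0266 + 0.0400·14.7500] = 0.5647; exercise value = 0.0000 ≤ continuation, so V_u = 0.5647
Node d (S = 127.5): continuation = 1/1.09·[0.9600·14.7500 + 0.0400·46.6250] = 14.7018; exercise value = 27.5000 > continuation, so V_d = 27.5000 (exercise)
Node 0 (S = 150): continuation = 1/1.09·[0.9600·0.5647 + 0.0400·27.5000] = 1.5065; exercise value = 5.0000 > continuation, so V_0 = 5.0000 (exercise)

$5.00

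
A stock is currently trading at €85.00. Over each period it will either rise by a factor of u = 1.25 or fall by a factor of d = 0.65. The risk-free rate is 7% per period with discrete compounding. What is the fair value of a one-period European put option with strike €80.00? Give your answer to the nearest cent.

€6.94

Risk-neutral probability p = (1 + 0.07 − 0.65)/(1.25 − 0.65) = 0.4200/0.6000 = 0.7000
Terminal stock prices: S_u = 106.2, S_d = 55.25
Terminal payoffs (K − S): max(-26.25, 0) = 0, max(24.75, 0) = 24.75
Node 0 (S = 85): V_0 = 1/1.07·[0.7000·0.0000 + 0.3000·24.7500] = 6.9393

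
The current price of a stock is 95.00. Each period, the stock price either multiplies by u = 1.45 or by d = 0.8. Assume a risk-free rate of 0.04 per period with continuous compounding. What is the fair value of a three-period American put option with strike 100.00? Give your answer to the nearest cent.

Risk-neutral probability p = (e^0.04 − 0.8)/(1.45 − 0.8) = 0.2408/0.6500 = 0.3705
Terminal stock prices: S_uuu = 289.6, S_uud = 159.8, S_udd = 88.16, S_ddd = 48.64
Terminal payoffs (K − S): max(-189.6, 0) = 0, max(-59.79, 0) = 0, max(11.84, 0) = 11.84, max(51.36, 0) = 51.36
Node uu (S = 199.7): continuation = e^(−0.04)·[0.3705·0.0000 + 0.6295·0.0000] = 0.0000; exercise value = 0.0000 ≤ continuation, so V_uu = 0.0000
Node ud (S = 110.2): continuation = e^(−0.04)·[0.3705·0.0000 + 0.6295·11.8400] = 7.1613; exercise value = 0.0000 ≤ continuation, so V_ud = 7.1613
Node dd (S = 60.8): continuation = e^(−0.04)·[0.3705·11.8400 + 0.6295·51.3600] = 35.2789; exercise value = 39.2000 > continuation, so V_dd = 39.2000 (exercise)
Node u (S = 137.8): continuation = e^(−0.04)·[0.3705·0.0000 + 0.6295·7.1613] = 4.3314; exercise value = 0.0000 ≤ continuation, so V_u = 4.3314
Node d (S = 76): continuation = e^(−0.04)·[0.3705·7.1613 + 0.6295·39.2000] = 26.2587; exercise value = 24.0000 ≤ continuation, so V_d = 26.2587
Node 0 (S = 95): continuation = e^(−0.04)·[0.3705·4.3314 + 0.6295·26.2587] = 17.4240; exercise value = 5.0000 ≤ continuation, so V_0 = 17.4240

17.42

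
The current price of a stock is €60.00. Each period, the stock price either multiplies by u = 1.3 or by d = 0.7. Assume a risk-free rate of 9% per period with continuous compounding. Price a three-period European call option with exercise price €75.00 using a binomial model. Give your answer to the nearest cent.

Risk-neutral probability p = (e^0.09 − 0.7)/(1.3 − 0.7) = 0.3942/0.6000 = 0.6570
Terminal stock prices: S_uuu = 131.8, S_uud = 70.98, S_udd = 38.22, S_ddd = 20.58
Terminal payoffs (S − K): max(56.82, 0) = 56.82, max(-4.02, 0) = 0, max(-36.78, 0) = 0, max(-54.42, 0) = 0
Node uu (S = 101.4): V_uu = e^(−0.09)·[0.6570·56.8200 + 0.3430·0.0000] = 34.1155
Node ud (S = 54.6): V_ud = e^(−0.09)·[0.6570·0.0000 + 0.3430·0.0000] = 0.0000
Node dd (S = 29.4): V_dd = e^(−0.09)·[0.6570·0.0000 + 0.3430·0.0000] = 0.0000
Node u (S = 78): V_u = e^(−0.09)·[0.6570·34.1155 + 0.3430·0.0000] = 20.4834
Node d (S = 42): V_d = e^(−0.09)·[0.6570·0.0000 + 0.3430·0.0000] = 0.0000
Node 0 (S = 60): V_0 = e^(−0.09)·[0.6570·20.4834 + 0.3430·0.0000] = 12.2985

€12.30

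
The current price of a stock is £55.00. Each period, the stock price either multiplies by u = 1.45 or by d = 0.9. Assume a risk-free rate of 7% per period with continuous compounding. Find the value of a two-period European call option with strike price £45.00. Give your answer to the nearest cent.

Risk-neutral probability p = (e^0.07 − 0.9)/(1.45 − 0.9) = 0.1725/0.5500 = 0.3137
Terminal stock prices: S_uu = 115.6, S_ud = 71.78, S_dd = 44.55
Terminal payoffs (S − K): max(70.64, 0) = 70.64, max(26.78, 0) = 26.78, max(-0.45, 0) = 0
Node u (S = 79.75): V_u = e^(−0.07)·[0.3137·70.6375 + 0.6863·26.7750] = 37.7923
Node d (S = 49.5): V_d = e^(−0.07)·[0.3137·26.7750 + 0.6863·0.0000] = 7.8303
Node 0 (S = 55): V_0 = e^(−0.07)·[0.3137·37.7923 + 0.6863·7.8303] = 16.0632

£16.06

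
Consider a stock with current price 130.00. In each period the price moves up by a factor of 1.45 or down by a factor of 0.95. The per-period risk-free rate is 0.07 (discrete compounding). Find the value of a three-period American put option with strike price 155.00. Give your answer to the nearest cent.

25.00

Risk-neutral probability p = (1 + 0.07 − 0.95)/(1.45 − 0.95) = 0.1200/0.5000 = 0.2400
Terminal stock prices: S_uuu = 396.3, S_uud = 259.7, S_udd = 170.1, S_ddd = 111.5
Terminal payoffs (K − S): max(-241.3, 0) = 0, max(-104.7, 0) = 0, max(-15.12, 0) = 0, max(43.54, 0) = 43.54
Node uu (S = 273.3): continuation = 1/1.07·[0.2400·0.0000 + 0.7600·0.0000] = 0.0000; exercise value = 0.0000 ≤ continuation, so V_uu = 0.0000
Node ud (S = 179.1): continuation = 1/1.07·[0.2400·0.0000 + 0.7600·0.0000] = 0.0000; exercise value = 0.0000 ≤ continuation, so V_ud = 0.0000
Node dd (S = 117.3): continuation = 1/1.07·[0.2400·0.0000 + 0.7600·43.5413] = 30.9265; exercise value = 37.6750 > continuation, so V_dd = 37.6750 (exercise)
Node u (S = 188.5): continuation = 1/1.07·[0.2400·0.0000 + 0.7600·0.0000] = 0.0000; exercise value = 0.0000 ≤ continuation, so V_u = 0.0000
Node d (S = 123.5): continuation = 1/1.07·[0.2400·0.0000 + 0.7600·37.6750] = 26.7598; exercise value = 31.5000 > continuation, so V_d = 31.5000 (exercise)
Node 0 (S = 130): continuation = 1/1.07·[0.2400·0.0000 + 0.7600·31.5000] = 22.3738; exercise value = 25.0000 > continuation, so V_0 = 25.0000 (exercise)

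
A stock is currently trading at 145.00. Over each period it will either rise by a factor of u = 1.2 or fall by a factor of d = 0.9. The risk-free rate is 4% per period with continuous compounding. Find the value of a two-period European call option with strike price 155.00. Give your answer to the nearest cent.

11.68

Risk-neutral probability p = (e^0.04 − 0.9)/(1.2 − 0.9) = 0.1408/0.3000 = 0.4694
Terminal stock prices: S_uu = 208.8, S_ud = 156.6, S_dd = 117.5
Terminal payoffs (S − K): max(53.8, 0) = 53.8, max(1.6, 0) = 1.6, max(-37.55, 0) = 0
Node u (S = 174): V_u = e^(−0.04)·[0.4694·53.8000 + 0.5306·1.6000] = 25.0776
Node d (S = 130.5): V_d = e^(−0.04)·[0.4694·1.6000 + 0.5306·0.0000] = 0.7215
Node 0 (S = 145): V_0 = e^(−0.04)·[0.4694·25.0776 + 0.5306·0.7215] = 11.6770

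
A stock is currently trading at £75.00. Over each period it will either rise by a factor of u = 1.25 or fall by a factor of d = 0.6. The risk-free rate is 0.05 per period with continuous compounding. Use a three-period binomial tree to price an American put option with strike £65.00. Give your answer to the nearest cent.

£7.56

Risk-neutral probability p = (e^0.05 − 0.6)/(1.25 − 0.6) = 0.4513/0.6500 = 0.6943
Terminal stock prices: S_uuu = 146.5, S_uud = 70.31, S_udd = 33.75, S_ddd = 16.2
Terminal payoffs (K − S): max(-81.48, 0) = 0, max(-5.312, 0) = 0, max(31.25, 0) = 31.25, max(48.8, 0) = 48.8
Node uu (S = 117.2): continuation = e^(−0.05)·[0.6943·0.0000 + 0.3057·0.0000] = 0.0000; exercise value = 0.0000 ≤ continuation, so V_uu = 0.0000
Node ud (S = 56.25): continuation = e^(−0.05)·[0.6943·0.0000 + 0.3057·31.2500] = 9.0883; exercise value = 8.7500 ≤ continuation, so V_ud = 9.0883
Node dd (S = 27): continuation = e^(−0.05)·[0.6943·31.2500 + 0.3057·48.8000] = 34.8299; exercise value = 38.0000 > continuation, so V_dd = 38.0000 (exercise)
Node u (S = 93.75): continuation = e^(−0.05)·[0.6943·0.0000 + 0.3057·9.0883] = 2.6431; exercise value = 0.0000 ≤ continuation, so V_u = 2.6431
Node d (S = 45): continuation = e^(−0.05)·[0.6943·9.0883 + 0.3057·38.0000] = 17.0533; exercise value = 20.0000 > continuation, so V_d = 20.0000 (exercise)
Node 0 (S = 75): continuation = e^(−0.05)·[0.6943·2.6431 + 0.3057·20.0000] = 7.5620; exercise value = 0.0000 ≤ continuation, so V_0 = 7.5620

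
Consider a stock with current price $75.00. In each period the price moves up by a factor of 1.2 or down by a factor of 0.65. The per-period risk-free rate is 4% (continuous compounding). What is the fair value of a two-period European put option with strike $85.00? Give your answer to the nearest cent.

Risk-neutral probability p = (e^0.04 − 0.65)/(1.2 − 0.65) = 0.3908/0.5500 = 0.7106
Terminal stock prices: S_uu = 108, S_ud = 58.5, S_dd = 31.69
Terminal payoffs (K − S): max(-23, 0) = 0, max(26.5, 0) = 26.5, max(53.31, 0) = 53.31
Node u (S = 90): V_u = e^(−0.04)·[0.7106·0.0000 + 0.2894·26.5000] = 7.3693
Node d (S = 48.75): V_d = e^(−0.04)·[0.7106·26.5000 + 0.2894·53.3125] = 32.9171
Node 0 (S = 75): V_0 = e^(−0.04)·[0.7106·7.3693 + 0.2894·32.9171] = 14.1848

$14.18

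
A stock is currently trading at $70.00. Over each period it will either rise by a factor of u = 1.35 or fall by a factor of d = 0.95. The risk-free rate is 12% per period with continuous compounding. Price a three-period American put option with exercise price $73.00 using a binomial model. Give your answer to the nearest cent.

$3.21

Risk-neutral probability p = (e^0.12 − 0.95)/(1.35 − 0.95) = 0.1775/0.4000 = 0.4437
Terminal stock prices: S_uuu = 172.2, S_uud = 121.2, S_udd = 85.29, S_ddd = 60.02
Terminal payoffs (K − S): max(-99.23, 0) = 0, max(-48.2, 0) = 0, max(-12.29, 0) = 0, max(12.98, 0) = 12.98
Node uu (S = 127.6): continuation = e^(−0.12)·[0.4437·0.0000 + 0.5563·0.0000] = 0.0000; exercise value = 0.0000 ≤ continuation, so V_uu = 0.0000
Node ud (S = 89.77): continuation = e^(−0.12)·[0.4437·0.0000 + 0.5563·0.0000] = 0.0000; exercise value = 0.0000 ≤ continuation, so V_ud = 0.0000
Node dd (S = 63.17): continuation = e^(−0.12)·[0.4437·0.0000 + 0.5563·12.9838] = 6.4056; exercise value = 9.8250 > continuation, so V_dd = 9.8250 (exercise)
Node u (S = 94.5): continuation = e^(−0.12)·[0.4437·0.0000 + 0.5563·0.0000] = 0.0000; exercise value = 0.0000 ≤ continuation, so V_u = 0.0000
Node d (S = 66.5): continuation = e^(−0.12)·[0.4437·0.0000 + 0.5563·9.8250] = 4.8472; exercise value = 6.5000 > continuation, so V_d = 6.5000 (exercise)
Node 0 (S = 70): continuation = e^(−0.12)·[0.4437·0.0000 + 0.5563·6.5000] = 3.2068; exercise value = 3.0000 ≤ continuation, so V_0 = 3.2068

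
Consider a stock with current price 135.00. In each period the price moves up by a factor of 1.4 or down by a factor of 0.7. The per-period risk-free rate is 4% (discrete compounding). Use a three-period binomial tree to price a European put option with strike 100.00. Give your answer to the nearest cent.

Risk-neutral probability p = (1 + 0.04 − 0.7)/(1.4 − 0.7) = 0.3400/0.7000 = 0.4857
Terminal stock prices: S_uuu = 370.4, S_uud = 185.2, S_udd = 92.61, S_ddd = 46.3
Terminal payoffs (K − S): max(-270.4, 0) = 0, max(-85.22, 0) = 0, max(7.39, 0) = 7.39, max(53.7, 0) = 53.7
Node uu (S = 264.6): V_uu = 1/1.04·[0.4857·0.0000 + 0.5143·0.0000] = 0.0000
Node ud (S = 132.3): V_ud = 1/1.04·[0.4857·0.0000 + 0.5143·7.3900] = 3.6544
Node dd (S = 66.15): V_dd = 1/1.04·[0.4857·7.3900 + 0.5143·53.6950] = 30.0038
Node u (S = 189): V_u = 1/1.04·[0.4857·0.0000 + 0.5143·3.6544] = 1.8071
Node d (S = 94.5): V_d = 1/1.04·[0.4857·3.6544 + 0.5143·30.0038] = 16.5438
Node 0 (S = 135): V_0 = 1/1.04·[0.4857·1.8071 + 0.5143·16.5438] = 9.0250

9.02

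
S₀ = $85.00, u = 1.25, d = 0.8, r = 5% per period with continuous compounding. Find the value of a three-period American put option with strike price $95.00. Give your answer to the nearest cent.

$13.87

Risk-neutral probability p = (e^0.05 − 0.8)/(1.25 − 0.8) = 0.2513/0.4500 = 0.5584
Terminal stock prices: S_uuu = 166, S_uud = 106.2, S_udd = 68, S_ddd = 43.52
Terminal payoffs (K − S): max(-71.02, 0) = 0, max(-11.25, 0) = 0, max(27, 0) = 27, max(51.48, 0) = 51.48
Node uu (S = 132.8): continuation = e^(−0.05)·[0.5584·0.0000 + 0.4416·0.0000] = 0.0000; exercise value = 0.0000 ≤ continuation, so V_uu = 0.0000
Node ud (S = 85): continuation = e^(−0.05)·[0.5584·0.0000 + 0.4416·27.0000] = 11.3422; exercise value = 10.0000 ≤ continuation, so V_ud = 11.3422
Node dd (S = 54.4): continuation = e^(−0.05)·[0.5584·27.0000 + 0.4416·51.4800] = 35.9668; exercise value = 40.6000 > continuation, so V_dd = 40.6000 (exercise)
Node u (S = 106.2): continuation = e^(−0.05)·[0.5584·0.0000 + 0.4416·11.3422] = 4.7647; exercise value = 0.0000 ≤ continuation, so V_u = 4.7647
Node d (S = 68): continuation = e^(−0.05)·[0.5584·11.3422 + 0.4416·40.6000] = 23.0797; exercise value = 27.0000 > continuation, so V_d = 27.0000 (exercise)
Node 0 (S = 85): continuation = e^(−0.05)·[0.5584·4.7647 + 0.4416·27.0000] = 13.8729; exercise value = 10.0000 ≤ continuation, so V_0 = 13.8729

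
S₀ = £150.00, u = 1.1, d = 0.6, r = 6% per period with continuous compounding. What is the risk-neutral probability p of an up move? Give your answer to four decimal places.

p = 0.9237

Risk-neutral probability p = (e^0.06 − 0.6)/(1.1 − 0.6) = 0.4618/0.5000 = 0.9237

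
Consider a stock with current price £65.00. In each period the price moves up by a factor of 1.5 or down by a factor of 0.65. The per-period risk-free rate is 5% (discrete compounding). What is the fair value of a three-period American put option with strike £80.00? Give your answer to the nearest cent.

£23.46

Risk-neutral probability p = (1 + 0.05 − 0.65)/(1.5 − 0.65) = 0.4000/0.8500 = 0.4706
Terminal stock prices: S_uuu = 219.4, S_uud = 95.06, S_udd = 41.19, S_ddd = 17.85
Terminal payoffs (K − S): max(-139.4, 0) = 0, max(-15.06, 0) = 0, max(38.81, 0) = 38.81, max(62.15, 0) = 62.15
Node uu (S = 146.2): continuation = 1/1.05·[0.4706·0.0000 + 0.5294·0.0000] = 0.0000; exercise value = 0.0000 ≤ continuation, so V_uu = 0.0000
Node ud (S = 63.38): continuation = 1/1.05·[0.4706·0.0000 + 0.5294·38.8062] = 19.5662; exercise value = 16.6250 ≤ continuation, so V_ud = 19.5662
Node dd (S = 27.46): continuation = 1/1.05·[0.4706·38.8062 + 0.5294·62.1494] = 48.7280; exercise value = 52.5375 > continuation, so V_dd = 52.5375 (exercise)
Node u (S = 97.5): continuation = 1/1.05·[0.4706·0.0000 + 0.5294·19.5662] = 9.8653; exercise value = 0.0000 ≤ continuation, so V_u = 9.8653
Node d (S = 42.25): continuation = 1/1.05·[0.4706·19.5662 + 0.5294·52.5375] = 35.2587; exercise value = 37.7500 > continuation, so V_d = 37.7500 (exercise)
Node 0 (S = 65): continuation = 1/1.05·[0.4706·9.8653 + 0.5294·37.7500] = 23.4550; exercise value = 15.0000 ≤ continuation, so V_0 = 23.4550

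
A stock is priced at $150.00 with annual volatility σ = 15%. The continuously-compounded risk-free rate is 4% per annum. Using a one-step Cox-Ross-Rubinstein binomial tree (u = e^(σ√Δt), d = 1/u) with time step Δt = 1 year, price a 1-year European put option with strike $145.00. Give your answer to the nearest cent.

$6.14

CRR parameters: u = e^(σ√Δt) = e^(0.15·√1) = 1.1618, d = 1/u = 0.8607
Per-period rate: rΔt = 0.04·1 = 0.04, so R = e^0.04 = 1.0408
Risk-neutral probability p = (e^0.04 − 0.8607)/(1.1618 − 0.8607) = 0.1801/0.3011 = 0.5981
Terminal stock prices: S_u = 174.3, S_d = 129.1
Terminal payoffs (K − S): max(-29.28, 0) = 0, max(15.89, 0) = 15.89
Node 0 (S = 150): V_0 = e^(−0.04)·[0.5981·0.0000 + 0.4019·15.8938] = 6.1373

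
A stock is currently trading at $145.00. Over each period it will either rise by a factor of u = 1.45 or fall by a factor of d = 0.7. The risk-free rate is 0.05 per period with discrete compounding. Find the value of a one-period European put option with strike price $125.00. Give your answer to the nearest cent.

$11.94

Risk-neutral probability p = (1 + 0.05 − 0.7)/(1.45 − 0.7) = 0.3500/0.7500 = 0.4667
Terminal stock prices: S_u = 210.2, S_d = 101.5
Terminal payoffs (K − S): max(-85.25, 0) = 0, max(23.5, 0) = 23.5
Node 0 (S = 145): V_0 = 1/1.05·[0.4667·0.0000 + 0.5333·23.5000] = 11.9365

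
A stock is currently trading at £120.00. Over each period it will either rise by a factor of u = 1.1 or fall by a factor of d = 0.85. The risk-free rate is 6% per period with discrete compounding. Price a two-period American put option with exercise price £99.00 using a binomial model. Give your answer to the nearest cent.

Risk-neutral probability p = (1 + 0.06 − 0.85)/(1.1 − 0.85) = 0.2100/0.2500 = 0.8400
Terminal stock prices: S_uu = 145.2, S_ud = 112.2, S_dd = 86.7
Terminal payoffs (K − S): max(-46.2, 0) = 0, max(-13.2, 0) = 0, max(12.3, 0) = 12.3
Node u (S = 132): continuation = 1/1.06·[0.8400·0.0000 + 0.1600·0.0000] = 0.0000; exercise value = 0.0000 ≤ continuation, so V_u = 0.0000
Node d (S = 102): continuation = 1/1.06·[0.8400·0.0000 + 0.1600·12.3000] = 1.8566; exercise value = 0.0000 ≤ continuation, so V_d = 1.8566
Node 0 (S = 120): continuation = 1/1.06·[0.8400·0.0000 + 0.1600·1.8566] = 0.2802; exercise value = 0.0000 ≤ continuation, so V_0 = 0.2802

£0.28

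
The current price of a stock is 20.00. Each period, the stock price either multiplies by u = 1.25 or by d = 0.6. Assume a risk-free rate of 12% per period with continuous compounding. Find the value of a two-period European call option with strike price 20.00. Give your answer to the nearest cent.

5.83

Risk-neutral probability p = (e^0.12 − 0.6)/(1.25 − 0.6) = 0.5275/0.6500 = 0.8115
Terminal stock prices: S_uu = 31.25, S_ud = 15, S_dd = 7.2
Terminal payoffs (S − K): max(11.25, 0) = 11.25, max(-5, 0) = 0, max(-12.8, 0) = 0
Node u (S = 25): V_u = e^(−0.12)·[0.8115·11.2500 + 0.1885·0.0000] = 8.0974
Node d (S = 12): V_d = e^(−0.12)·[0.8115·0.0000 + 0.1885·0.0000] = 0.0000
Node 0 (S = 20): V_0 = e^(−0.12)·[0.8115·8.0974 + 0.1885·0.0000] = 5.8282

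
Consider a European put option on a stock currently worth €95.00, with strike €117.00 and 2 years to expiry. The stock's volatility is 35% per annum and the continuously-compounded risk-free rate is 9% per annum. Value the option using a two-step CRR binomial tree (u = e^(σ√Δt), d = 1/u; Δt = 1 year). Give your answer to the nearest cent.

CRR parameters: u = e^(σ√Δt) = e^(0.35·√1) = 1.4191, d = 1/u = 0.7047
Per-period rate: rΔt = 0.09·1 = 0.09, so R = e^0.09 = 1.0942
Risk-neutral probability p = (e^0.09 − 0.7047)/(1.4191 − 0.7047) = 0.3895/0.7144 = 0.5452
Terminal stock prices: S_uu = 191.3, S_ud = 95, S_dd = 47.18
Terminal payoffs (K − S): max(-74.31, 0) = 0, max(22, 0) = 22, max(69.82, 0) = 69.82
Node u (S = 134.8): V_u = e^(−0.09)·[0.5452·0.0000 + 0.4548·22.0000] = 9.1442
Node d (S = 66.95): V_d = e^(−0.09)·[0.5452·22.0000 + 0.4548·69.8244] = 39.9846
Node 0 (S = 95): V_0 = e^(−0.09)·[0.5452·9.1442 + 0.4548·39.9846] = 21.1759

€21.18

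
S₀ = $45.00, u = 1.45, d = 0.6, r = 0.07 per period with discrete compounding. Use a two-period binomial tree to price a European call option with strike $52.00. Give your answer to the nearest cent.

Risk-neutral probability p = (1 + 0.07 − 0.6)/(1.45 − 0.6) = 0.4700/0.8500 = 0.5529
Terminal stock prices: S_uu = 94.61, S_ud = 39.15, S_dd = 16.2
Terminal payoffs (S − K): max(42.61, 0) = 42.61, max(-12.85, 0) = 0, max(-35.8, 0) = 0
Node u (S = 65.25): V_u = 1/1.07·[0.5529·42.6125 + 0.4471·0.0000] = 22.0208
Node d (S = 27): V_d = 1/1.07·[0.5529·0.0000 + 0.4471·0.0000] = 0.0000
Node 0 (S = 45): V_0 = 1/1.07·[0.5529·22.0208 + 0.4471·0.0000] = 11.3796

$11.38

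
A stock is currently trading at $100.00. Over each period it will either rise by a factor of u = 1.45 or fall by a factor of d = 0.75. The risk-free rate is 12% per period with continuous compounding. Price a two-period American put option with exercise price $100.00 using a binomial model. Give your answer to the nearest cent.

$10.22

Risk-neutral probability p = (e^0.12 − 0.75)/(1.45 − 0.75) = 0.3775/0.7000 = 0.5393
Terminal stock prices: S_uu = 210.2, S_ud = 108.8, S_dd = 56.25
Terminal payoffs (K − S): max(-110.2, 0) = 0, max(-8.75, 0) = 0, max(43.75, 0) = 43.75
Node u (S = 145): continuation = e^(−0.12)·[0.5393·0.0000 + 0.4607·0.0000] = 0.0000; exercise value = 0.0000 ≤ continuation, so V_u = 0.0000
Node d (S = 75): continuation = e^(−0.12)·[0.5393·0.0000 + 0.4607·43.7500] = 17.8772; exercise value = 25.0000 > continuation, so V_d = 25.0000 (exercise)
Node 0 (S = 100): continuation = e^(−0.12)·[0.5393·0.0000 + 0.4607·25.0000] = 10.2155; exercise value = 0.0000 ≤ continuation, so V_0 = 10.2155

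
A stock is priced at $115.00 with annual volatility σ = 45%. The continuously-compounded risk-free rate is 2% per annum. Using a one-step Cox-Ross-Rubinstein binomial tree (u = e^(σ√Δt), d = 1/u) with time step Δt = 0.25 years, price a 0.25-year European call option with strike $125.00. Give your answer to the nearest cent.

CRR parameters: u = e^(σ√Δt) = e^(0.45·√0.25) = 1.2523, d = 1/u = 0.7985
Per-period rate: rΔt = 0.02·0.25 = 0.005, so R = e^0.005 = 1.0050
Risk-neutral probability p = (e^0.005 − 0.7985)/(1.2523 − 0.7985) = 0.2065/0.4538 = 0.4550
Terminal stock prices: S_u = 144, S_d = 91.83
Terminal payoffs (S − K): max(19.02, 0) = 19.02, max(-33.17, 0) = 0
Node 0 (S = 115): V_0 = e^(−0.005)·[0.4550·19.0171 + 0.5450·0.0000] = 8.6102

$8.61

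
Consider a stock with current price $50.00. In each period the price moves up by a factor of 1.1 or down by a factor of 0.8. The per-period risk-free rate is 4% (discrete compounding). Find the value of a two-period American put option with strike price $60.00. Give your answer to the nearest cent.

$10.00

Risk-neutral probability p = (1 + 0.04 − 0.8)/(1.1 − 0.8) = 0.2400/0.3000 = 0.8000
Terminal stock prices: S_uu = 60.5, S_ud = 44, S_dd = 32
Terminal payoffs (K − S): max(-0.5, 0) = 0, max(16, 0) = 16, max(28, 0) = 28
Node u (S = 55): continuation = 1/1.04·[0.8000·0.0000 + 0.2000·16.0000] = 3.0769; exercise value = 5.0000 > continuation, so V_u = 5.0000 (exercise)
Node d (S = 40): continuation = 1/1.04·[0.8000·16.0000 + 0.2000·28.0000] = 17.6923; exercise value = 20.0000 > continuation, so V_d = 20.0000 (exercise)
Node 0 (S = 50): continuation = 1/1.04·[0.8000·5.0000 + 0.2000·20.0000] = 7.6923; exercise value = 10.0000 > continuation, so V_0 = 10.0000 (exercise)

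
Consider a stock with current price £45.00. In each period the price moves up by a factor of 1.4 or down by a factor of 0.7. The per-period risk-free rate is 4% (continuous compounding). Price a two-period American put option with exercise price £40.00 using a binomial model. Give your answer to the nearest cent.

£4.36

Risk-neutral probability p = (e^0.04 − 0.7)/(1.4 − 0.7) = 0.3408/0.7000 = 0.4869
Terminal stock prices: S_uu = 88.2, S_ud = 44.1, S_dd = 22.05
Terminal payoffs (K − S): max(-48.2, 0) = 0, max(-4.1, 0) = 0, max(17.95, 0) = 17.95
Node u (S = 63): continuation = e^(−0.04)·[0.4869·0.0000 + 0.5131·0.0000] = 0.0000; exercise value = 0.0000 ≤ continuation, so V_u = 0.0000
Node d (S = 31.5): continuation = e^(−0.04)·[0.4869·0.0000 + 0.5131·17.9500] = 8.8495; exercise value = 8.5000 ≤ continuation, so V_d = 8.8495
Node 0 (S = 45): continuation = e^(−0.04)·[0.4869·0.0000 + 0.5131·8.8495] = 4.3629; exercise value = 0.0000 ≤ continuation, so V_0 = 4.3629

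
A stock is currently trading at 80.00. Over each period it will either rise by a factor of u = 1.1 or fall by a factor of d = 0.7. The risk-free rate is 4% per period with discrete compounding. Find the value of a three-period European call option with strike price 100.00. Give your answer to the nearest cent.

3.54

Risk-neutral probability p = (1 + 0.04 − 0.7)/(1.1 − 0.7) = 0.3400/0.4000 = 0.8500
Terminal stock prices: S_uuu = 106.5, S_uud = 67.76, S_udd = 43.12, S_ddd = 27.44
Terminal payoffs (S − K): max(6.48, 0) = 6.48, max(-32.24, 0) = 0, max(-56.88, 0) = 0, max(-72.56, 0) = 0
Node uu (S = 96.8): V_uu = 1/1.04·[0.8500·6.4800 + 0.1500·0.0000] = 5.2962
Node ud (S = 61.6): V_ud = 1/1.04·[0.8500·0.0000 + 0.1500·0.0000] = 0.0000
Node dd (S = 39.2): V_dd = 1/1.04·[0.8500·0.0000 + 0.1500·0.0000] = 0.0000
Node u (S = 88): V_u = 1/1.04·[0.8500·5.2962 + 0.1500·0.0000] = 4.3286
Node d (S = 56): V_d = 1/1.04·[0.8500·0.0000 + 0.1500·0.0000] = 0.0000
Node 0 (S = 80): V_0 = 1/1.04·[0.8500·4.3286 + 0.1500·0.0000] = 3.5378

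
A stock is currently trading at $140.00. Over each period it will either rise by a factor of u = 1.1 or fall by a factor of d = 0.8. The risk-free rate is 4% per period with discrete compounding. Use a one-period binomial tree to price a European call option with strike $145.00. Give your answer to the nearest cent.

$6.92

Risk-neutral probability p = (1 + 0.04 − 0.8)/(1.1 − 0.8) = 0.2400/0.3000 = 0.8000
Terminal stock prices: S_u = 154, S_d = 112
Terminal payoffs (S − K): max(9, 0) = 9, max(-33, 0) = 0
Node 0 (S = 140): V_0 = 1/1.04·[0.8000·9.0000 + 0.2000·0.0000] = 6.9231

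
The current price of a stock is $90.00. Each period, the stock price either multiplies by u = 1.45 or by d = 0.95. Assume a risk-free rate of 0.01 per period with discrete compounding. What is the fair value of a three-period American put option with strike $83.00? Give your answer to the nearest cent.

$3.86

Risk-neutral probability p = (1 + 0.01 − 0.95)/(1.45 − 0.95) = 0.0600/0.5000 = 0.1200
Terminal stock prices: S_uuu = 274.4, S_uud = 179.8, S_udd = 117.8, S_ddd = 77.16
Terminal payoffs (K − S): max(-191.4, 0) = 0, max(-96.76, 0) = 0, max(-34.78, 0) = 0, max(5.836, 0) = 5.836
Node uu (S = 189.2): continuation = 1/1.01·[0.1200·0.0000 + 0.8800·0.0000] = 0.0000; exercise value = 0.0000 ≤ continuation, so V_uu = 0.0000
Node ud (S = 124): continuation = 1/1.01·[0.1200·0.0000 + 0.8800·0.0000] = 0.0000; exercise value = 0.0000 ≤ continuation, so V_ud = 0.0000
Node dd (S = 81.22): continuation = 1/1.01·[0.1200·0.0000 + 0.8800·5.8363] = 5.0850; exercise value = 1.7750 ≤ continuation, so V_dd = 5.0850
Node u (S = 130.5): continuation = 1/1.01·[0.1200·0.0000 + 0.8800·0.0000] = 0.0000; exercise value = 0.0000 ≤ continuation, so V_u = 0.0000
Node d (S = 85.5): continuation = 1/1.01·[0.1200·0.0000 + 0.8800·5.0850] = 4.4305; exercise value = 0.0000 ≤ continuation, so V_d = 4.4305
Node 0 (S = 90): continuation = 1/1.01·[0.1200·0.0000 + 0.8800·4.4305] = 3.8603; exercise value = 0.0000 ≤ continuation, so V_0 = 3.8603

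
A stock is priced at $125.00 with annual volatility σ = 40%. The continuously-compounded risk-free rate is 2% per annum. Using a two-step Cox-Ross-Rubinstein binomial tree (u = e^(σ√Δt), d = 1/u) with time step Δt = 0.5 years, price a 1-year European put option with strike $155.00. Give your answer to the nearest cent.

CRR parameters: u = e^(σ√Δt) = e^(0.4·√0.5) = 1.3269, d = 1/u = 0.7536
Per-period rate: rΔt = 0.02·0.5 = 0.01, so R = e^0.01 = 1.0101
Risk-neutral probability p = (e^0.01 − 0.7536)/(1.3269 − 0.7536) = 0.2564/0.5733 = 0.4473
Terminal stock prices: S_uu = 220.1, S_ud = 125, S_dd = 71
Terminal payoffs (K − S): max(-65.08, 0) = 0, max(30, 0) = 30, max(84, 0) = 84
Node u (S = 165.9): V_u = e^(−0.01)·[0.4473·0.0000 + 0.5527·30.0000] = 16.4164
Node d (S = 94.2): V_d = e^(−0.01)·[0.4473·30.0000 + 0.5527·84.0037] = 59.2529
Node 0 (S = 125): V_0 = e^(−0.01)·[0.4473·16.4164 + 0.5527·59.2529] = 39.6937

$39.69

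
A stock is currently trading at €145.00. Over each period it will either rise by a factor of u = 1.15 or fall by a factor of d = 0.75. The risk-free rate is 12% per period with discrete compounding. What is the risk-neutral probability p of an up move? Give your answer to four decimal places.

Risk-neutral probability p = (1 + 0.12 − 0.75)/(1.15 − 0.75) = 0.3700/0.4000 = 0.9250

p = 0.9250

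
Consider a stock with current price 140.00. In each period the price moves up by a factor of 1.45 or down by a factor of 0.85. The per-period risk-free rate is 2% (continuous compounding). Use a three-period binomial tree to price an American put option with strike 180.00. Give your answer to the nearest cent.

Risk-neutral probability p = (e^0.02 − 0.85)/(1.45 − 0.85) = 0.1702/0.6000 = 0.2837
Terminal stock prices: S_uuu = 426.8, S_uud = 250.2, S_udd = 146.7, S_ddd = 85.98
Terminal payoffs (K − S): max(-246.8, 0) = 0, max(-70.2, 0) = 0, max(33.33, 0) = 33.33, max(94.02, 0) = 94.02
Node uu (S = 294.4): continuation = e^(−0.02)·[0.2837·0.0000 + 0.7163·0.0000] = 0.0000; exercise value = 0.0000 ≤ continuation, so V_uu = 0.0000
Node ud (S = 172.5): continuation = e^(−0.02)·[0.2837·0.0000 + 0.7163·33.3325] = 23.4043; exercise value = 7.4500 ≤ continuation, so V_ud = 23.4043
Node dd (S = 101.1): continuation = e^(−0.02)·[0.2837·33.3325 + 0.7163·94.0225] = 75.2858; exercise value = 78.8500 > continuation, so V_dd = 78.8500 (exercise)
Node u (S = 203): continuation = e^(−0.02)·[0.2837·0.0000 + 0.7163·23.4043] = 16.4333; exercise value = 0.0000 ≤ continuation, so V_u = 16.4333
Node d (S = 119): continuation = e^(−0.02)·[0.2837·23.4043 + 0.7163·78.8500] = 61.8719; exercise value = 61.0000 ≤ continuation, so V_d = 61.8719
Node 0 (S = 140): continuation = e^(−0.02)·[0.2837·16.4333 + 0.7163·61.8719] = 48.0124; exercise value = 40.0000 ≤ continuation, so V_0 = 48.0124

48.01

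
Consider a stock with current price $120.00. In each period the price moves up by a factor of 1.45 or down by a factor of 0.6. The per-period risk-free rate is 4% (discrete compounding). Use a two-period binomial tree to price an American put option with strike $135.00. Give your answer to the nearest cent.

Risk-neutral probability p = (1 + 0.04 − 0.6)/(1.45 − 0.6) = 0.4400/0.8500 = 0.5176
Terminal stock prices: S_uu = 252.3, S_ud = 104.4, S_dd = 43.2
Terminal payoffs (K − S): max(-117.3, 0) = 0, max(30.6, 0) = 30.6, max(91.8, 0) = 91.8
Node u (S = 174): continuation = 1/1.04·[0.5176·0.0000 + 0.4824·30.6000] = 14.1923; exercise value = 0.0000 ≤ continuation, so V_u = 14.1923
Node d (S = 72): continuation = 1/1.04·[0.5176·30.6000 + 0.4824·91.8000] = 57.8077; exercise value = 63.0000 > continuation, so V_d = 63.0000 (exercise)
Node 0 (S = 120): continuation = 1/1.04·[0.5176·14.1923 + 0.4824·63.0000] = 36.2835; exercise value = 15.0000 ≤ continuation, so V_0 = 36.2835

$36.28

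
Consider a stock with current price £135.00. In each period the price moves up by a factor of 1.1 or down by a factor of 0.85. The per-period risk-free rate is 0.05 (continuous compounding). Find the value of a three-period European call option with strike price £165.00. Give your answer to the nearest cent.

Risk-neutral probability p = (e^0.05 − 0.85)/(1.1 − 0.85) = 0.2013/0.2500 = 0.8051
Terminal stock prices: S_uuu = 179.7, S_uud = 138.8, S_udd = 107.3, S_ddd = 82.91
Terminal payoffs (S − K): max(14.69, 0) = 14.69, max(-26.15, 0) = 0, max(-57.71, 0) = 0, max(-82.09, 0) = 0
Node uu (S = 163.4): V_uu = e^(−0.05)·[0.8051·14.6850 + 0.1949·0.0000] = 11.2461
Node ud (S = 126.2): V_ud = e^(−0.05)·[0.8051·0.0000 + 0.1949·0.0000] = 0.0000
Node dd (S = 97.54): V_dd = e^(−0.05)·[0.8051·0.0000 + 0.1949·0.0000] = 0.0000
Node u (S = 148.5): V_u = e^(−0.05)·[0.8051·11.2461 + 0.1949·0.0000] = 8.6125
Node d (S = 114.8): V_d = e^(−0.05)·[0.8051·0.0000 + 0.1949·0.0000] = 0.0000
Node 0 (S = 135): V_0 = e^(−0.05)·[0.8051·8.6125 + 0.1949·0.0000] = 6.5956

£6.60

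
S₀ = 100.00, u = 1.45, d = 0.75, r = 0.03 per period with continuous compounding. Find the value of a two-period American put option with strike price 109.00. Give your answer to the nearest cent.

Risk-neutral probability p = (e^0.03 − 0.75)/(1.45 − 0.75) = 0.2805/0.7000 = 0.4006
Terminal stock prices: S_uu = 210.2, S_ud = 108.8, S_dd = 56.25
Terminal payoffs (K − S): max(-101.2, 0) = 0, max(0.25, 0) = 0.25, max(52.75, 0) = 52.75
Node u (S = 145): continuation = e^(−0.03)·[0.4006·0.0000 + 0.5994·0.2500] = 0.1454; exercise value = 0.0000 ≤ continuation, so V_u = 0.1454
Node d (S = 75): continuation = e^(−0.03)·[0.4006·0.2500 + 0.5994·52.7500] = 30.7786; exercise value = 34.0000 > continuation, so V_d = 34.0000 (exercise)
Node 0 (S = 100): continuation = e^(−0.03)·[0.4006·0.1454 + 0.5994·34.0000] = 19.8322; exercise value = 9.0000 ≤ continuation, so V_0 = 19.8322

19.83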